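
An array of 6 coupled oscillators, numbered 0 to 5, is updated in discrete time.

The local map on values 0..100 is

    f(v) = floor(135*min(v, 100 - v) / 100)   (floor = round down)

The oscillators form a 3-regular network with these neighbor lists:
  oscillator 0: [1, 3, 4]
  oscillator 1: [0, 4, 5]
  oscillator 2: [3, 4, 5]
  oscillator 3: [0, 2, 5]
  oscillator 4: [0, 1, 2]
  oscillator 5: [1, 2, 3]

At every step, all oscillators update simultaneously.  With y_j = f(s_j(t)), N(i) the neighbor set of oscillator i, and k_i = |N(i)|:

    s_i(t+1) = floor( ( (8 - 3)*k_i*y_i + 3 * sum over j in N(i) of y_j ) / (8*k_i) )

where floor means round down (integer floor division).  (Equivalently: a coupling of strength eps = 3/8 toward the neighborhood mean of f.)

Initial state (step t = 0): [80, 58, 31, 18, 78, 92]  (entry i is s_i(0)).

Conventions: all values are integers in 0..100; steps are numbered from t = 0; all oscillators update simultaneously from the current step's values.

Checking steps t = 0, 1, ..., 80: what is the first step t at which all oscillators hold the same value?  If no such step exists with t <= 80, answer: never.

Simulating step by step:
t=0: [80, 58, 31, 18, 78, 92]  (not all equal)
t=1: [30, 43, 33, 24, 33, 21]  (not all equal)
t=2: [41, 50, 40, 34, 45, 34]  (not all equal)
t=3: [55, 61, 52, 47, 59, 48]  (not all equal)
t=4: [58, 54, 62, 62, 56, 62]  (not all equal)
t=5: [56, 59, 52, 51, 58, 52]  (not all equal)
t=6: [59, 56, 63, 64, 57, 63]  (not all equal)
t=7: [55, 57, 50, 49, 56, 50]  (not all equal)
t=8: [60, 59, 65, 65, 60, 65]  (not all equal)
t=9: [53, 53, 47, 47, 53, 48]  (not all equal)
t=10: [63, 63, 63, 63, 63, 63]  (all equal)

Answer: 10
Key observation: Synchronization is absorbing here: once all oscillators are equal they stay equal, and step 10 is the first all-equal step.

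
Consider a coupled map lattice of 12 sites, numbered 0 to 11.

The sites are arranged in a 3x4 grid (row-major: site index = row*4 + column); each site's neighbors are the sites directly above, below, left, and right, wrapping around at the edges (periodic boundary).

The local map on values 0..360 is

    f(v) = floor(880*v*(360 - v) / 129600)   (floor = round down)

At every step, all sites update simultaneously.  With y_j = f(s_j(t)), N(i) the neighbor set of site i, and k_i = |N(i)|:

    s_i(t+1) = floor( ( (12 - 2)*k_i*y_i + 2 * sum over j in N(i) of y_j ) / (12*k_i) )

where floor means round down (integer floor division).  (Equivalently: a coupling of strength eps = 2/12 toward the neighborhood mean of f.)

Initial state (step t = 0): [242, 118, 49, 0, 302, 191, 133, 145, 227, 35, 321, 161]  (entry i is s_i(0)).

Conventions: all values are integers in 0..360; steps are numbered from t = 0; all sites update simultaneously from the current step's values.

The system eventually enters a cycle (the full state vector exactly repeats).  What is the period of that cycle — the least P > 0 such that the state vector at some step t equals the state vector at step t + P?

Simulating step by step:
t=0: [242, 118, 49, 0, 302, 191, 133, 145, 227, 35, 321, 161]
t=1: [182, 185, 105, 30, 132, 207, 196, 198, 196, 93, 95, 201]
t=2: [212, 215, 178, 90, 206, 212, 214, 210, 215, 174, 174, 208]
t=3: [210, 211, 216, 173, 214, 213, 212, 211, 211, 218, 218, 212]
t=4: [213, 212, 211, 217, 212, 212, 212, 213, 212, 210, 210, 213]
t=5: [212, 212, 212, 210, 212, 213, 212, 212, 212, 213, 212, 212]
t=6: [213, 212, 213, 213, 212, 212, 212, 213, 212, 212, 212, 213]
t=7: [212, 212, 212, 212, 212, 213, 212, 212, 212, 213, 212, 212]
t=8: [213, 212, 213, 213, 212, 212, 212, 213, 212, 212, 212, 213]

Answer: 2
Key observation: The state at step 6, [213, 212, 213, 213, 212, 212, 212, 213, 212, 212, 212, 213], reappears at step 8 — and no state repeats earlier — so the cycle the system enters has period 2.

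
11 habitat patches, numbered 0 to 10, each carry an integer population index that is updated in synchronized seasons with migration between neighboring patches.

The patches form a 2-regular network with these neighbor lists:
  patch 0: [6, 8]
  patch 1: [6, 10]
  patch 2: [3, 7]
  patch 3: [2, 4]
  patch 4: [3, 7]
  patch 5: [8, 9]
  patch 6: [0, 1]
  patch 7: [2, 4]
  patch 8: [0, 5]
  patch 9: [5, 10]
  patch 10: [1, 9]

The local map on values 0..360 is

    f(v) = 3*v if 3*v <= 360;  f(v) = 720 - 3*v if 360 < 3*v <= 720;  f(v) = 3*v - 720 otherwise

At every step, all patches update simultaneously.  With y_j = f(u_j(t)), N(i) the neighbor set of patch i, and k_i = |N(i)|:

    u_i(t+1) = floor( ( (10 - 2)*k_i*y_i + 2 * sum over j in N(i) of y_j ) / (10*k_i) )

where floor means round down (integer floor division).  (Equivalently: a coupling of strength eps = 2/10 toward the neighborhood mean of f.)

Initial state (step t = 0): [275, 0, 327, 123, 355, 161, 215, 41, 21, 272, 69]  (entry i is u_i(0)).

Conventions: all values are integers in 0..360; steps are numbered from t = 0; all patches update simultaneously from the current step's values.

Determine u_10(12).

Answer: u_10(12) = 114

Derivation:
t=0: [275, 0, 327, 123, 355, 161, 215, 41, 21, 272, 69]
t=1: [97, 28, 256, 341, 323, 205, 70, 159, 84, 121, 175]
t=2: [279, 107, 93, 272, 253, 144, 205, 224, 241, 315, 200]
t=3: [104, 279, 237, 108, 45, 253, 127, 70, 42, 220, 150]
t=4: [296, 154, 60, 273, 161, 49, 314, 182, 135, 78, 233]
t=5: [188, 230, 171, 120, 216, 172, 220, 180, 283, 204, 66]
t=6: [143, 49, 219, 315, 111, 186, 66, 171, 139, 126, 172]
t=7: [282, 157, 93, 219, 309, 194, 202, 205, 287, 310, 212]
t=8: [126, 219, 240, 99, 182, 145, 128, 132, 139, 190, 113]
t=9: [337, 117, 62, 255, 201, 273, 309, 276, 305, 182, 292]
t=10: [273, 317, 164, 66, 108, 116, 229, 116, 195, 164, 177]
t=11: [96, 207, 237, 213, 313, 314, 59, 333, 152, 236, 197]
t=12: [274, 109, 43, 87, 211, 205, 180, 246, 262, 44, 114]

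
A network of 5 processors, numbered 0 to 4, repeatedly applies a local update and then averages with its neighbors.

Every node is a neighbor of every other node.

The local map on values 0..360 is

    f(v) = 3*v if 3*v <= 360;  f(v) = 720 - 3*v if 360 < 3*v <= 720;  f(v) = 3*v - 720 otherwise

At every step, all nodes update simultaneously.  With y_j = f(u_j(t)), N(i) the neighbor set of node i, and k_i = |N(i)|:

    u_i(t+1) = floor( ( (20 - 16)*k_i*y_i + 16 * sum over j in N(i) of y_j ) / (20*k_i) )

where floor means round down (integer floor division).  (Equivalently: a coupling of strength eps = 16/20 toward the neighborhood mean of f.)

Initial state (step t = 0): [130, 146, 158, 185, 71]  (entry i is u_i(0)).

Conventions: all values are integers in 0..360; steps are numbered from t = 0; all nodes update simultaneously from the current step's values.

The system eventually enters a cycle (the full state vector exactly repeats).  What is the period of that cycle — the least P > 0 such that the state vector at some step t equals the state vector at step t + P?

Simulating step by step:
t=0: [130, 146, 158, 185, 71]
t=1: [247, 247, 247, 247, 247]
t=2: [21, 21, 21, 21, 21]
t=3: [63, 63, 63, 63, 63]
t=4: [189, 189, 189, 189, 189]
t=5: [153, 153, 153, 153, 153]
t=6: [261, 261, 261, 261, 261]
t=7: [63, 63, 63, 63, 63]

Answer: 4
Key observation: The state at step 3, [63, 63, 63, 63, 63], reappears at step 7 — and no state repeats earlier — so the cycle the system enters has period 4.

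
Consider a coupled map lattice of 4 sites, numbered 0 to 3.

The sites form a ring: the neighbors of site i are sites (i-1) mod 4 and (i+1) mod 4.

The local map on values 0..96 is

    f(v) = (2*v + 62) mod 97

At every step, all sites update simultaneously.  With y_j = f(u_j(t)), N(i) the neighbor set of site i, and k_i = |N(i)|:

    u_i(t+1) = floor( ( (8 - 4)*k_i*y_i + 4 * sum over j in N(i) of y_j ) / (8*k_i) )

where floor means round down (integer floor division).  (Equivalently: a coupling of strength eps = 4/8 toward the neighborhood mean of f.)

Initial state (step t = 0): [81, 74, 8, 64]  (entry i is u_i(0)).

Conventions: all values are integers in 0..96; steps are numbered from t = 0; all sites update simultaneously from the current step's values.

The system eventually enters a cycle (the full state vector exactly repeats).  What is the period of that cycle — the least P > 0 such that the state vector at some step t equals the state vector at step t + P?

Answer: 10
Key observation: The state at step 16, [52, 45, 27, 34], reappears at step 26 — and no state repeats earlier — so the cycle the system enters has period 10.

Derivation:
t=0: [81, 74, 8, 64]
t=1: [42, 35, 66, 73]
t=2: [36, 29, 12, 19]
t=3: [25, 42, 49, 32]
t=4: [27, 44, 51, 34]
t=5: [31, 48, 55, 38]
t=6: [39, 56, 63, 46]
t=7: [55, 72, 79, 62]
t=8: [62, 31, 38, 69]
t=9: [52, 46, 28, 35]
t=10: [57, 51, 33, 40]
t=11: [67, 61, 43, 50]
t=12: [39, 56, 63, 45]
t=13: [54, 72, 78, 61]
t=14: [61, 30, 36, 67]
t=15: [50, 43, 25, 32]
t=16: [52, 45, 27, 34]
t=17: [56, 49, 31, 38]
t=18: [64, 57, 39, 46]
t=19: [80, 73, 55, 62]
t=20: [39, 32, 63, 70]
t=21: [30, 48, 54, 37]
t=22: [37, 55, 61, 44]
t=23: [51, 69, 75, 58]
t=24: [55, 24, 30, 61]
t=25: [62, 31, 37, 68]
t=26: [52, 45, 27, 34]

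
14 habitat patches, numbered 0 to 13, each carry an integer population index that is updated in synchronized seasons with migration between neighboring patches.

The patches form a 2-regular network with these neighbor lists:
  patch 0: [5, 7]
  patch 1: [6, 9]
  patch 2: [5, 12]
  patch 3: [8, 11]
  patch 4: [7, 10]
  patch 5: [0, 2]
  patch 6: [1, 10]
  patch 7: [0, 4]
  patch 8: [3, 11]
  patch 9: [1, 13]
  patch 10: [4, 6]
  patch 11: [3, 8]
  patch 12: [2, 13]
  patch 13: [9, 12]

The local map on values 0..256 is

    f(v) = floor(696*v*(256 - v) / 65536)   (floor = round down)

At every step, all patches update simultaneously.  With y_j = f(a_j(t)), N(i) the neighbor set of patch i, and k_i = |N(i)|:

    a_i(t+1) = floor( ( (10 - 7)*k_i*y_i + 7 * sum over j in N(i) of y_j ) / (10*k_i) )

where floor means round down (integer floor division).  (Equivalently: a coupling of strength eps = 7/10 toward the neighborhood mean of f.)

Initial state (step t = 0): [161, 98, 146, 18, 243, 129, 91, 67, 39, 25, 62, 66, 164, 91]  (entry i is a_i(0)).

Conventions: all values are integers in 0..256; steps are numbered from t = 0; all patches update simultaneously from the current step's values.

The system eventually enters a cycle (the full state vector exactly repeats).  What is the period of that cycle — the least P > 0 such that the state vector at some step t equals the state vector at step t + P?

Simulating step by step:
t=0: [161, 98, 146, 18, 243, 129, 91, 67, 39, 25, 62, 66, 164, 91]
t=1: [156, 126, 167, 91, 101, 168, 149, 108, 89, 131, 105, 86, 163, 125]
t=2: [163, 171, 158, 156, 167, 159, 170, 166, 157, 173, 167, 157, 163, 168]
t=3: [160, 153, 162, 165, 157, 162, 155, 158, 165, 154, 156, 165, 160, 156]
t=4: [162, 166, 161, 159, 164, 161, 166, 164, 159, 166, 165, 159, 163, 164]
t=5: [161, 158, 161, 163, 159, 161, 158, 160, 163, 158, 159, 163, 160, 159]
t=6: [162, 164, 162, 160, 163, 162, 163, 162, 160, 163, 163, 160, 162, 163]
t=7: [161, 160, 161, 163, 160, 161, 160, 160, 163, 160, 160, 163, 160, 160]
t=8: [162, 163, 162, 160, 163, 162, 163, 162, 160, 163, 163, 160, 162, 163]
t=9: [161, 160, 161, 163, 160, 161, 160, 160, 163, 160, 160, 163, 160, 160]

Answer: 2
Key observation: The state at step 7, [161, 160, 161, 163, 160, 161, 160, 160, 163, 160, 160, 163, 160, 160], reappears at step 9 — and no state repeats earlier — so the cycle the system enters has period 2.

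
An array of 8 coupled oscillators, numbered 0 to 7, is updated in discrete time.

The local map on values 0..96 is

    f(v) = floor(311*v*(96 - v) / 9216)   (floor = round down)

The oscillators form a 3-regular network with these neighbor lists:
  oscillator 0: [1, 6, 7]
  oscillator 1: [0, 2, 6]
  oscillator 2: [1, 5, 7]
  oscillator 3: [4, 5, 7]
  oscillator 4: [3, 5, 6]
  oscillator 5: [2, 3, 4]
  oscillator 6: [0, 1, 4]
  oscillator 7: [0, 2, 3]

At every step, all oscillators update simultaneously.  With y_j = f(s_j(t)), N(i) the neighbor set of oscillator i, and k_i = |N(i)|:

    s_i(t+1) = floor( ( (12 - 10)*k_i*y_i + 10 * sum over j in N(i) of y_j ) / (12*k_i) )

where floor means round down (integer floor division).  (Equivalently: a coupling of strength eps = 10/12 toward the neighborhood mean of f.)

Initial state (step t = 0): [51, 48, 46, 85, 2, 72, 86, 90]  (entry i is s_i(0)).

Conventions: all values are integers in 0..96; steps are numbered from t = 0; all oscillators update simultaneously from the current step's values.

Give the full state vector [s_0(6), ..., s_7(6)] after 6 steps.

Simulating step by step:
t=0: [51, 48, 46, 85, 2, 72, 86, 90]
t=1: [47, 63, 55, 27, 33, 41, 49, 54]
t=2: [74, 75, 74, 72, 71, 70, 73, 72]
t=3: [55, 54, 56, 59, 58, 57, 55, 55]
t=4: [76, 75, 75, 74, 74, 74, 75, 74]
t=5: [52, 52, 53, 54, 53, 53, 52, 52]
t=6: [77, 76, 76, 76, 76, 76, 76, 76]

Answer: [77, 76, 76, 76, 76, 76, 76, 76]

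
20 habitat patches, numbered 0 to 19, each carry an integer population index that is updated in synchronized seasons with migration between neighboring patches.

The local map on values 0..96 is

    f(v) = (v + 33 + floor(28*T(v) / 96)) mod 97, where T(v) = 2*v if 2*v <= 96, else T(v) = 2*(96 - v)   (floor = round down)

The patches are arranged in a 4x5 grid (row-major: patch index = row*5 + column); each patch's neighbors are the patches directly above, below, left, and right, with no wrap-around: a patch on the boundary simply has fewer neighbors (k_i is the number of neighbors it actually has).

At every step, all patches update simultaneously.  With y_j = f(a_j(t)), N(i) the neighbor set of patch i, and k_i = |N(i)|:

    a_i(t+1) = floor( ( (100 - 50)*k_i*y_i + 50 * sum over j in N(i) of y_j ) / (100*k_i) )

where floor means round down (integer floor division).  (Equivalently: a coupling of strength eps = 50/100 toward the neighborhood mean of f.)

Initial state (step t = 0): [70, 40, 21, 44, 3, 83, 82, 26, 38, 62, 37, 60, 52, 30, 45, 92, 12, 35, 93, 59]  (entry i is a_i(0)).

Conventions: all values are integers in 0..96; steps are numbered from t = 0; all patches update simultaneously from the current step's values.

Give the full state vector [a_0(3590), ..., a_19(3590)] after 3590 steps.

Answer: [37, 31, 20, 29, 65, 74, 69, 27, 25, 67, 74, 69, 27, 25, 67, 37, 31, 20, 29, 65]
Key observation: The state at step 17, [71, 70, 71, 64, 33, 33, 34, 66, 66, 27, 33, 34, 66, 66, 27, 71, 70, 71, 64, 33], reappears at step 19: the system is in a cycle of period 2 from step 17 on.  Therefore the state at step 3590 equals the state at step 17 + ((3590 - 17) mod 2) = 18, which is [37, 31, 20, 29, 65, 74, 69, 27, 25, 67, 74, 69, 27, 25, 67, 37, 31, 20, 29, 65].

Derivation:
t=0: [70, 40, 21, 44, 3, 83, 82, 26, 38, 62, 37, 60, 52, 30, 45, 92, 12, 35, 93, 59]
t=1: [41, 66, 62, 35, 24, 36, 39, 61, 68, 31, 57, 31, 38, 57, 22, 50, 48, 59, 45, 17]
t=2: [27, 28, 29, 62, 78, 63, 73, 36, 35, 67, 38, 67, 62, 30, 59, 12, 24, 26, 18, 48]
t=3: [61, 67, 69, 40, 21, 40, 36, 70, 69, 30, 61, 34, 41, 62, 26, 67, 59, 61, 58, 25]
t=4: [37, 30, 32, 65, 77, 68, 72, 26, 36, 66, 42, 58, 17, 22, 65, 17, 28, 13, 25, 58]
t=5: [70, 72, 70, 42, 21, 29, 34, 68, 67, 31, 16, 28, 55, 63, 26, 49, 59, 61, 58, 30]
t=6: [35, 32, 17, 18, 54, 66, 67, 27, 24, 67, 56, 60, 23, 24, 67, 24, 25, 16, 27, 62]
t=7: [69, 69, 66, 54, 27, 29, 33, 64, 63, 26, 25, 30, 62, 64, 27, 57, 60, 65, 61, 32]
t=8: [34, 30, 18, 25, 59, 68, 67, 26, 24, 65, 64, 63, 25, 24, 66, 29, 27, 18, 28, 64]
t=9: [68, 67, 68, 60, 30, 30, 33, 64, 65, 27, 28, 32, 64, 65, 27, 62, 63, 67, 63, 33]
t=10: [34, 30, 19, 28, 63, 70, 67, 26, 25, 66, 68, 66, 26, 25, 67, 32, 28, 18, 29, 65]
t=11: [68, 68, 70, 64, 33, 31, 33, 65, 66, 27, 30, 33, 65, 66, 27, 65, 65, 68, 64, 33]
t=12: [35, 31, 20, 29, 65, 71, 68, 27, 25, 67, 71, 67, 27, 25, 67, 34, 30, 19, 29, 65]
t=13: [69, 69, 71, 64, 33, 32, 34, 66, 66, 27, 31, 34, 66, 66, 27, 68, 68, 70, 64, 33]
t=14: [35, 31, 20, 29, 65, 72, 69, 27, 25, 67, 72, 68, 27, 25, 67, 35, 31, 20, 29, 65]
t=15: [70, 69, 71, 64, 33, 32, 34, 66, 66, 27, 32, 34, 66, 66, 27, 70, 69, 71, 64, 33]
t=16: [36, 31, 20, 29, 65, 73, 69, 27, 25, 67, 73, 69, 27, 25, 67, 36, 31, 20, 29, 65]
t=17: [71, 70, 71, 64, 33, 33, 34, 66, 66, 27, 33, 34, 66, 66, 27, 71, 70, 71, 64, 33]
t=18: [37, 31, 20, 29, 65, 74, 69, 27, 25, 67, 74, 69, 27, 25, 67, 37, 31, 20, 29, 65]
t=19: [71, 70, 71, 64, 33, 33, 34, 66, 66, 27, 33, 34, 66, 66, 27, 71, 70, 71, 64, 33]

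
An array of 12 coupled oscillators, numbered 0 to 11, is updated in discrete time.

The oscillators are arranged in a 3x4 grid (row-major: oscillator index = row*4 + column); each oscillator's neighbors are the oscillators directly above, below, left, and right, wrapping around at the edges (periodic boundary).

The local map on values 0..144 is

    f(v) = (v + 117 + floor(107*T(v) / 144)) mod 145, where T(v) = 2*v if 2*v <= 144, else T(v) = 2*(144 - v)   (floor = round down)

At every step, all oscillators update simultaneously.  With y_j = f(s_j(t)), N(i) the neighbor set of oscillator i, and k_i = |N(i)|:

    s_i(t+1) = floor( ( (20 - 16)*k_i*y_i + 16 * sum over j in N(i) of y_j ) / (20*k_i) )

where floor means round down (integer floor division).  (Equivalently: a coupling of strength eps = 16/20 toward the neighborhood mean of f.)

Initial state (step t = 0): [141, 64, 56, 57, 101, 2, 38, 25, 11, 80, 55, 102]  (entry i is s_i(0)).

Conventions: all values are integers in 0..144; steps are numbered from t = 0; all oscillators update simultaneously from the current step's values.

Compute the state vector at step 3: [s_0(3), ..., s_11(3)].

Simulating step by step:
t=0: [141, 64, 56, 57, 101, 2, 38, 25, 11, 80, 55, 102]
t=1: [128, 96, 105, 102, 110, 91, 88, 97, 107, 101, 84, 107]
t=2: [132, 134, 110, 132, 133, 138, 111, 136, 131, 109, 109, 108]
t=3: [121, 124, 127, 125, 120, 124, 126, 125, 126, 125, 132, 125]

Answer: [121, 124, 127, 125, 120, 124, 126, 125, 126, 125, 132, 125]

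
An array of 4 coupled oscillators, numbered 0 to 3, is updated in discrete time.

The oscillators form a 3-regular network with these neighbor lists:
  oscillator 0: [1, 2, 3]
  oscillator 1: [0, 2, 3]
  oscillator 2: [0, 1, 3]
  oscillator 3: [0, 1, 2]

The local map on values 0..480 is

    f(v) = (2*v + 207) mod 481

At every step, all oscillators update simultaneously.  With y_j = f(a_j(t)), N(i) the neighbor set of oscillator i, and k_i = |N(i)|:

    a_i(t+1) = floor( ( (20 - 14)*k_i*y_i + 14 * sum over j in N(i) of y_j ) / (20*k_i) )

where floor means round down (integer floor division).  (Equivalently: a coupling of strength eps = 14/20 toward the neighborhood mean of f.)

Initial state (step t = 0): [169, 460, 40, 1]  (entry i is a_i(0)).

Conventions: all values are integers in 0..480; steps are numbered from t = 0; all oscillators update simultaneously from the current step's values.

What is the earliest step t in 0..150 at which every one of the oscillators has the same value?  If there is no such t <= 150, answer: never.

Simulating step by step:
t=0: [169, 460, 40, 1]  (not all equal)
t=1: [173, 180, 188, 183]  (not all equal)
t=2: [86, 87, 88, 88]  (not all equal)
t=3: [381, 381, 381, 381]  (all equal)

Answer: 3
Key observation: Synchronization is absorbing here: once all oscillators are equal they stay equal, and step 3 is the first all-equal step.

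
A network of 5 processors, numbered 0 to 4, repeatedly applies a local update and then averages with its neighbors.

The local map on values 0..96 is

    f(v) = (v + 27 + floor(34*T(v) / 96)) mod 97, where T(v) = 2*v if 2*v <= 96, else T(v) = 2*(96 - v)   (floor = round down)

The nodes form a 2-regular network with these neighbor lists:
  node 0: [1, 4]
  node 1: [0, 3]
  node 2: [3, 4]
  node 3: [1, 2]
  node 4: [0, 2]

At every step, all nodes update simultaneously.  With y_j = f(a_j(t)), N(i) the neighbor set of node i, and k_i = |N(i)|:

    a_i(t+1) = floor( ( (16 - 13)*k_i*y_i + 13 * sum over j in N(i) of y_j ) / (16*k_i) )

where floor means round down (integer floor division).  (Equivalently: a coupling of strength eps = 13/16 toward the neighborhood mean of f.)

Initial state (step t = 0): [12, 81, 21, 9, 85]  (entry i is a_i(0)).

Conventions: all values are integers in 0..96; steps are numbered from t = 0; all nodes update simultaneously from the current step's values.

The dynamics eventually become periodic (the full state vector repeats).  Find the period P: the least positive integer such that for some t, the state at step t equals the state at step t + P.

Simulating step by step:
t=0: [12, 81, 21, 9, 85]
t=1: [26, 40, 37, 41, 48]
t=2: [56, 46, 21, 75, 67]
t=3: [12, 14, 26, 32, 34]
t=4: [63, 61, 80, 64, 63]
t=5: [15, 15, 16, 17, 18]
t=6: [54, 53, 56, 53, 53]
t=7: [13, 13, 13, 13, 13]
t=8: [49, 49, 49, 49, 49]
t=9: [12, 12, 12, 12, 12]
t=10: [47, 47, 47, 47, 47]
t=11: [10, 10, 10, 10, 10]
t=12: [44, 44, 44, 44, 44]
t=13: [5, 5, 5, 5, 5]
t=14: [35, 35, 35, 35, 35]
t=15: [86, 86, 86, 86, 86]
t=16: [23, 23, 23, 23, 23]
t=17: [66, 66, 66, 66, 66]
t=18: [17, 17, 17, 17, 17]
t=19: [56, 56, 56, 56, 56]
t=20: [14, 14, 14, 14, 14]
t=21: [50, 50, 50, 50, 50]
t=22: [12, 12, 12, 12, 12]

Answer: 13
Key observation: The state at step 9, [12, 12, 12, 12, 12], reappears at step 22 — and no state repeats earlier — so the cycle the system enters has period 13.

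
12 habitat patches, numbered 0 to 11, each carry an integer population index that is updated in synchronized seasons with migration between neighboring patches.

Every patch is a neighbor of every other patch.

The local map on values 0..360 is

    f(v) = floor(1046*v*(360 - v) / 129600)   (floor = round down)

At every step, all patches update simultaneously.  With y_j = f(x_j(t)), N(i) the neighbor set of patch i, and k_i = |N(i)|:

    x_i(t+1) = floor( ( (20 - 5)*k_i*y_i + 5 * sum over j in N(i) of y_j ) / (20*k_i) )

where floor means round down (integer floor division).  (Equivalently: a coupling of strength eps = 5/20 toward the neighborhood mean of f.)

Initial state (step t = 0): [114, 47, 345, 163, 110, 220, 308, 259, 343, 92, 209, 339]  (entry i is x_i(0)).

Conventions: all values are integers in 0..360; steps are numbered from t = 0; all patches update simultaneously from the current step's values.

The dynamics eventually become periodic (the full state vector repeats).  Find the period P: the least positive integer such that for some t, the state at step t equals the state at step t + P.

Simulating step by step:
t=0: [114, 47, 345, 163, 110, 220, 308, 259, 343, 92, 209, 339]
t=1: [210, 131, 75, 234, 206, 226, 139, 199, 79, 189, 230, 87]
t=2: [247, 239, 188, 235, 249, 240, 242, 250, 193, 252, 238, 202]
t=3: [227, 233, 253, 236, 226, 233, 231, 225, 253, 223, 234, 251]
t=4: [240, 237, 222, 235, 241, 237, 238, 242, 222, 243, 236, 224]
t=5: [233, 235, 244, 236, 232, 235, 234, 231, 244, 231, 236, 242]
t=6: [237, 236, 230, 235, 238, 236, 236, 238, 230, 238, 235, 231]
t=7: [235, 236, 239, 236, 234, 236, 236, 234, 239, 234, 236, 239]
t=8: [236, 235, 233, 235, 236, 235, 235, 236, 233, 236, 235, 233]
t=9: [236, 236, 237, 236, 236, 236, 236, 236, 237, 236, 236, 237]
t=10: [235, 235, 235, 235, 235, 235, 235, 235, 235, 235, 235, 235]
t=11: [237, 237, 237, 237, 237, 237, 237, 237, 237, 237, 237, 237]
t=12: [235, 235, 235, 235, 235, 235, 235, 235, 235, 235, 235, 235]

Answer: 2
Key observation: The state at step 10, [235, 235, 235, 235, 235, 235, 235, 235, 235, 235, 235, 235], reappears at step 12 — and no state repeats earlier — so the cycle the system enters has period 2.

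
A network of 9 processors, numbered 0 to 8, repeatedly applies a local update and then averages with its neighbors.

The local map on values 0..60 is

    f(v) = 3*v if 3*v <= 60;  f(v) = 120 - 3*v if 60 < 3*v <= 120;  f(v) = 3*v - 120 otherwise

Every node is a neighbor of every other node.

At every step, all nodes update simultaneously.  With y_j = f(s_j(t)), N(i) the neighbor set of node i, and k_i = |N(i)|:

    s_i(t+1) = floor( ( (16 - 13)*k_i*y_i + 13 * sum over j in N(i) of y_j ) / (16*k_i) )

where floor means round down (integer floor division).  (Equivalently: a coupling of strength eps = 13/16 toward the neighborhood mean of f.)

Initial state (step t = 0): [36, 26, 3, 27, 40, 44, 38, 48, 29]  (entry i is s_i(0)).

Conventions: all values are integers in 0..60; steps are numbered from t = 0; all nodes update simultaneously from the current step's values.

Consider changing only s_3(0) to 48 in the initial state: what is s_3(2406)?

Simulating step by step:
t=0: [36, 26, 3, 48, 40, 44, 38, 48, 29]
t=1: [17, 20, 17, 18, 16, 17, 16, 18, 19]
t=2: [52, 53, 52, 52, 52, 52, 52, 52, 53]
t=3: [36, 36, 36, 36, 36, 36, 36, 36, 36]
t=4: [12, 12, 12, 12, 12, 12, 12, 12, 12]
t=5: [36, 36, 36, 36, 36, 36, 36, 36, 36]

Answer: s_3(2406) = 12
Key observation: The state at step 3, [36, 36, 36, 36, 36, 36, 36, 36, 36], reappears at step 5: the system is in a cycle of period 2 from step 3 on.  Therefore the state at step 2406 equals the state at step 3 + ((2406 - 3) mod 2) = 4, which is [12, 12, 12, 12, 12, 12, 12, 12, 12].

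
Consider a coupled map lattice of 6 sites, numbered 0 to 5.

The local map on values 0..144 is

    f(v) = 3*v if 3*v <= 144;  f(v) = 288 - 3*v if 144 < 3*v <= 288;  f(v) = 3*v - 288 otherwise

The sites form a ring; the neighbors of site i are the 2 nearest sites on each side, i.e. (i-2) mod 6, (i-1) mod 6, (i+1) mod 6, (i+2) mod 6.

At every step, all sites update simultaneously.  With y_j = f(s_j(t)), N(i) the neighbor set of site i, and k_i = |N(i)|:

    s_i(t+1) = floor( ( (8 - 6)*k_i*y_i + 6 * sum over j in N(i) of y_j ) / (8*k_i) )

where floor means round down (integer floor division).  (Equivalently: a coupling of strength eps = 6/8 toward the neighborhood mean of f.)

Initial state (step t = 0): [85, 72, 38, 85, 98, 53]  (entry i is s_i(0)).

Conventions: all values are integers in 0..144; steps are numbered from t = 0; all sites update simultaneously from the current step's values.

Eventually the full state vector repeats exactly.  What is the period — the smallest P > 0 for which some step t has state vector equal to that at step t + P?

Answer: 8
Key observation: The state at step 13, [99, 99, 99, 99, 99, 99], reappears at step 21 — and no state repeats earlier — so the cycle the system enters has period 8.

Derivation:
t=0: [85, 72, 38, 85, 98, 53]
t=1: [68, 75, 55, 68, 59, 59]
t=2: [97, 91, 94, 97, 103, 91]
t=3: [11, 8, 9, 11, 10, 11]
t=4: [29, 29, 29, 29, 31, 30]
t=5: [88, 87, 88, 88, 89, 88]
t=6: [24, 24, 24, 24, 23, 24]
t=7: [71, 72, 71, 71, 71, 71]
t=8: [74, 74, 74, 74, 75, 74]
t=9: [65, 66, 65, 65, 65, 65]
t=10: [92, 92, 92, 92, 93, 92]
t=11: [11, 12, 11, 11, 11, 11]
t=12: [33, 33, 33, 33, 33, 33]
t=13: [99, 99, 99, 99, 99, 99]
t=14: [9, 9, 9, 9, 9, 9]
t=15: [27, 27, 27, 27, 27, 27]
t=16: [81, 81, 81, 81, 81, 81]
t=17: [45, 45, 45, 45, 45, 45]
t=18: [135, 135, 135, 135, 135, 135]
t=19: [117, 117, 117, 117, 117, 117]
t=20: [63, 63, 63, 63, 63, 63]
t=21: [99, 99, 99, 99, 99, 99]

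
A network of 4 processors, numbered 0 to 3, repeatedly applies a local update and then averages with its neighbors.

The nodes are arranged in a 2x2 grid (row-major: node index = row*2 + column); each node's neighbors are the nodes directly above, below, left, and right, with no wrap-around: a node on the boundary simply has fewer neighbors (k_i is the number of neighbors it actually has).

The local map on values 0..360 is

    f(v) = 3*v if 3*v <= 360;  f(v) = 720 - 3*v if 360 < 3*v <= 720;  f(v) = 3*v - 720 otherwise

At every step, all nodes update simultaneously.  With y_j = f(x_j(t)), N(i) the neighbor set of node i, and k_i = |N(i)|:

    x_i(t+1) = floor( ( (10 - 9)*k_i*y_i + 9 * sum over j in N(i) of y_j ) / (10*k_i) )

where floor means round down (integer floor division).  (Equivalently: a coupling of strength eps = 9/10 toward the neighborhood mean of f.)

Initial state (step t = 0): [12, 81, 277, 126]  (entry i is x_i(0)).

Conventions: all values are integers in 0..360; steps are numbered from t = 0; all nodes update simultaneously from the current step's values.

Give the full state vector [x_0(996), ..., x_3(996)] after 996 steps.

Simulating step by step:
t=0: [12, 81, 277, 126]
t=1: [162, 194, 181, 193]
t=2: [165, 182, 186, 155]
t=3: [173, 233, 232, 176]
t=4: [40, 178, 179, 39]
t=5: [178, 125, 124, 177]
t=6: [330, 203, 203, 330]
t=7: [126, 254, 254, 126]
t=8: [72, 312, 312, 72]
t=9: [216, 216, 216, 216]
t=10: [72, 72, 72, 72]
t=11: [216, 216, 216, 216]

Answer: [72, 72, 72, 72]
Key observation: The state at step 9, [216, 216, 216, 216], reappears at step 11: the system is in a cycle of period 2 from step 9 on.  Therefore the state at step 996 equals the state at step 9 + ((996 - 9) mod 2) = 10, which is [72, 72, 72, 72].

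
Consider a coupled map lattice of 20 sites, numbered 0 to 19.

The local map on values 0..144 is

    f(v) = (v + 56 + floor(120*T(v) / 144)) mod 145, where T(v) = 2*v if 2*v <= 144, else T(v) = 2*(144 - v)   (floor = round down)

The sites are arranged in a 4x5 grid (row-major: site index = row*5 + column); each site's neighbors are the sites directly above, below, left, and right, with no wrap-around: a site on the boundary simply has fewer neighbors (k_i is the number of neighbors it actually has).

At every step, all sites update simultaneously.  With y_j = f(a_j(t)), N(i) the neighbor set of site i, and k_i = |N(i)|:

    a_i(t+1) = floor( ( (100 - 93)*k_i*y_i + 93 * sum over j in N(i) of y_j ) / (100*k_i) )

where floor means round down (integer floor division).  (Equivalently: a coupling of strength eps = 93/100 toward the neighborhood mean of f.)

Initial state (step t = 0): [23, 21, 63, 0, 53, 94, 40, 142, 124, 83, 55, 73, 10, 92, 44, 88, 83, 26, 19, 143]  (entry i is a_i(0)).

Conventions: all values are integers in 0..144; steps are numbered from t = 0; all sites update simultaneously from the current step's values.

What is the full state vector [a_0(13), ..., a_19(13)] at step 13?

Simulating step by step:
t=0: [23, 21, 63, 0, 53, 94, 40, 142, 124, 83, 55, 73, 10, 92, 44, 88, 83, 26, 19, 143]
t=1: [101, 73, 74, 65, 73, 65, 84, 61, 73, 52, 91, 65, 92, 72, 76, 77, 105, 96, 90, 66]
t=2: [92, 93, 87, 100, 68, 88, 86, 95, 78, 97, 89, 88, 86, 96, 81, 86, 89, 87, 92, 94]
t=3: [90, 91, 87, 93, 85, 91, 90, 93, 86, 95, 92, 92, 89, 93, 87, 91, 92, 91, 89, 92]
t=4: [90, 91, 89, 93, 88, 90, 89, 91, 88, 92, 89, 89, 89, 91, 88, 89, 89, 90, 89, 91]
t=5: [90, 90, 89, 91, 89, 91, 90, 91, 89, 91, 91, 91, 90, 91, 89, 91, 91, 91, 90, 91]
t=6: [90, 91, 90, 90, 90, 90, 90, 90, 90, 90, 90, 90, 90, 90, 90, 90, 90, 90, 90, 90]
t=7: [90, 90, 90, 91, 91, 91, 90, 91, 91, 91, 91, 91, 91, 91, 91, 91, 91, 91, 91, 91]
t=8: [90, 91, 90, 90, 90, 90, 90, 90, 90, 90, 90, 90, 90, 90, 90, 90, 90, 90, 90, 90]
t=9: [90, 90, 90, 91, 91, 91, 90, 91, 91, 91, 91, 91, 91, 91, 91, 91, 91, 91, 91, 91]
t=10: [90, 91, 90, 90, 90, 90, 90, 90, 90, 90, 90, 90, 90, 90, 90, 90, 90, 90, 90, 90]
t=11: [90, 90, 90, 91, 91, 91, 90, 91, 91, 91, 91, 91, 91, 91, 91, 91, 91, 91, 91, 91]
t=12: [90, 91, 90, 90, 90, 90, 90, 90, 90, 90, 90, 90, 90, 90, 90, 90, 90, 90, 90, 90]
t=13: [90, 90, 90, 91, 91, 91, 90, 91, 91, 91, 91, 91, 91, 91, 91, 91, 91, 91, 91, 91]

Answer: [90, 90, 90, 91, 91, 91, 90, 91, 91, 91, 91, 91, 91, 91, 91, 91, 91, 91, 91, 91]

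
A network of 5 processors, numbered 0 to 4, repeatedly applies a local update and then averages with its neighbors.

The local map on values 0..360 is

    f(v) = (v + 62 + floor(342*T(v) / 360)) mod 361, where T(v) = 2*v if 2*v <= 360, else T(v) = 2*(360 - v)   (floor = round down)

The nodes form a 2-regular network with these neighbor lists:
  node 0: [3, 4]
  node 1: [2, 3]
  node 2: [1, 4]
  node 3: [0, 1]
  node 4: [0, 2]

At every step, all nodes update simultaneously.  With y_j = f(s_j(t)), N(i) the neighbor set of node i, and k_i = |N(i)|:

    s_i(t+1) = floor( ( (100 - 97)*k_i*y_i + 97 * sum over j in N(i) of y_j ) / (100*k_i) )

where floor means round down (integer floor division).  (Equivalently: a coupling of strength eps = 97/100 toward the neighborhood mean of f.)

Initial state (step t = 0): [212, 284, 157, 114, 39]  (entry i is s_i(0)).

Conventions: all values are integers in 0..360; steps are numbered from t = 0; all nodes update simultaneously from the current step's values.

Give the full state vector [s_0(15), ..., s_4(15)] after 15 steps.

Simulating step by step:
t=0: [212, 284, 157, 114, 39]
t=1: [105, 94, 152, 157, 175]
t=2: [176, 154, 267, 169, 77]
t=3: [237, 166, 213, 179, 180]
t=4: [219, 205, 202, 177, 183]
t=5: [216, 208, 209, 194, 195]
t=6: [208, 202, 202, 193, 193]
t=7: [210, 206, 206, 200, 200]
t=8: [204, 201, 201, 197, 197]
t=9: [206, 205, 205, 202, 202]
t=10: [202, 201, 201, 199, 199]
t=11: [204, 204, 204, 203, 203]
t=12: [201, 201, 201, 201, 201]
t=13: [204, 204, 204, 204, 204]
t=14: [201, 201, 201, 201, 201]
t=15: [204, 204, 204, 204, 204]

Answer: [204, 204, 204, 204, 204]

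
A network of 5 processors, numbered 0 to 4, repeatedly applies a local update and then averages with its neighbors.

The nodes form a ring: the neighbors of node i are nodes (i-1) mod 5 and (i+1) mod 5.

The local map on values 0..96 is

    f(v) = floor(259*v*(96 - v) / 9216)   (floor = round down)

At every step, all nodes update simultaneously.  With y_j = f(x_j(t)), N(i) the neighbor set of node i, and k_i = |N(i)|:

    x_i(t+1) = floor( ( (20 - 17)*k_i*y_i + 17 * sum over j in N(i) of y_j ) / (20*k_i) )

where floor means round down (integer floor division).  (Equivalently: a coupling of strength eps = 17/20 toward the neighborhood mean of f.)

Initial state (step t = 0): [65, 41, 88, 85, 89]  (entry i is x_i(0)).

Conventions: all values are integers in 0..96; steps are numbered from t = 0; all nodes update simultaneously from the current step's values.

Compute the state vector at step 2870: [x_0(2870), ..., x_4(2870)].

Simulating step by step:
t=0: [65, 41, 88, 85, 89]
t=1: [42, 41, 40, 19, 37]
t=2: [62, 62, 53, 58, 53]
t=3: [61, 61, 60, 63, 60]
t=4: [60, 60, 59, 59, 59]
t=5: [60, 60, 60, 61, 60]
t=6: [60, 60, 60, 60, 60]
t=7: [60, 60, 60, 60, 60]

Answer: [60, 60, 60, 60, 60]
Key observation: The state at step 6, [60, 60, 60, 60, 60], reappears at step 7: the system is in a cycle of period 1 from step 6 on.  Therefore the state at step 2870 equals the state at step 6 + ((2870 - 6) mod 1) = 6, which is [60, 60, 60, 60, 60].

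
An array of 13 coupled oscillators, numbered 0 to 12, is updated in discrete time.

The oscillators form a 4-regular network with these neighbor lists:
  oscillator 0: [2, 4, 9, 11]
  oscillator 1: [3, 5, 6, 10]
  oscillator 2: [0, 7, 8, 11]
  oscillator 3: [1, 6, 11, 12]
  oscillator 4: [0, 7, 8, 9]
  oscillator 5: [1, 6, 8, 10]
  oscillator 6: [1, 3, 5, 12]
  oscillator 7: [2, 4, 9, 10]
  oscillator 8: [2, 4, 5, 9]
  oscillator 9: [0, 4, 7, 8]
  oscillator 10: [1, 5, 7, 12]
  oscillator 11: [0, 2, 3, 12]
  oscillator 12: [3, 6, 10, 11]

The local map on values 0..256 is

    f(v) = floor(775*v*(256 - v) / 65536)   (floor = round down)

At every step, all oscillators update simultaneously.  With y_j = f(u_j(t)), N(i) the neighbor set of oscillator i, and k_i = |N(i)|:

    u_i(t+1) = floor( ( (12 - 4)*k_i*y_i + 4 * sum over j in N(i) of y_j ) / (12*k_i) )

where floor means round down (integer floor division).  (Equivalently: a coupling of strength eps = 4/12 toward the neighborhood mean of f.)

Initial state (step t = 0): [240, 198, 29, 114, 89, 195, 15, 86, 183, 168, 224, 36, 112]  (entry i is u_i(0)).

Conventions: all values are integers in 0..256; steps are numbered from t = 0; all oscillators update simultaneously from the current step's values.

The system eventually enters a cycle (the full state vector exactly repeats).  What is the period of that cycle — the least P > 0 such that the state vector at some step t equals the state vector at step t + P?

Simulating step by step:
t=0: [240, 198, 29, 114, 89, 195, 15, 86, 183, 168, 224, 36, 112]
t=1: [73, 128, 90, 165, 162, 128, 82, 157, 151, 161, 109, 103, 160]
t=2: [164, 189, 176, 178, 178, 190, 174, 182, 185, 178, 188, 181, 180]
t=3: [173, 151, 165, 162, 164, 150, 163, 159, 156, 164, 152, 162, 160]
t=4: [172, 185, 177, 180, 178, 186, 180, 181, 182, 178, 185, 178, 181]
t=5: [168, 155, 164, 160, 163, 154, 159, 160, 159, 163, 155, 164, 160]
t=6: [175, 184, 178, 181, 179, 184, 182, 180, 181, 179, 184, 178, 181]
t=7: [165, 156, 163, 159, 162, 156, 158, 161, 160, 162, 156, 163, 159]
t=8: [177, 183, 179, 182, 179, 183, 183, 180, 180, 179, 183, 179, 182]
t=9: [164, 157, 162, 158, 162, 157, 157, 160, 160, 162, 157, 161, 158]
t=10: [178, 183, 180, 182, 180, 182, 183, 180, 180, 180, 182, 180, 182]
t=11: [163, 157, 161, 158, 161, 158, 157, 160, 160, 161, 159, 160, 159]
t=12: [179, 182, 180, 182, 180, 182, 182, 180, 180, 180, 182, 181, 182]
t=13: [161, 159, 161, 159, 161, 159, 159, 160, 160, 161, 159, 160, 159]
t=14: [180, 182, 180, 181, 180, 181, 182, 180, 180, 180, 181, 181, 181]
t=15: [160, 159, 160, 159, 161, 159, 159, 160, 160, 161, 160, 160, 159]
t=16: [180, 181, 181, 181, 180, 181, 182, 180, 180, 180, 181, 181, 181]
t=17: [160, 159, 160, 159, 161, 160, 159, 160, 160, 161, 160, 160, 159]
t=18: [180, 181, 181, 181, 180, 181, 181, 180, 180, 180, 181, 181, 181]
t=19: [160, 160, 160, 160, 161, 160, 160, 160, 160, 161, 160, 160, 160]
t=20: [180, 181, 181, 181, 180, 181, 181, 180, 180, 180, 181, 181, 181]

Answer: 2
Key observation: The state at step 18, [180, 181, 181, 181, 180, 181, 181, 180, 180, 180, 181, 181, 181], reappears at step 20 — and no state repeats earlier — so the cycle the system enters has period 2.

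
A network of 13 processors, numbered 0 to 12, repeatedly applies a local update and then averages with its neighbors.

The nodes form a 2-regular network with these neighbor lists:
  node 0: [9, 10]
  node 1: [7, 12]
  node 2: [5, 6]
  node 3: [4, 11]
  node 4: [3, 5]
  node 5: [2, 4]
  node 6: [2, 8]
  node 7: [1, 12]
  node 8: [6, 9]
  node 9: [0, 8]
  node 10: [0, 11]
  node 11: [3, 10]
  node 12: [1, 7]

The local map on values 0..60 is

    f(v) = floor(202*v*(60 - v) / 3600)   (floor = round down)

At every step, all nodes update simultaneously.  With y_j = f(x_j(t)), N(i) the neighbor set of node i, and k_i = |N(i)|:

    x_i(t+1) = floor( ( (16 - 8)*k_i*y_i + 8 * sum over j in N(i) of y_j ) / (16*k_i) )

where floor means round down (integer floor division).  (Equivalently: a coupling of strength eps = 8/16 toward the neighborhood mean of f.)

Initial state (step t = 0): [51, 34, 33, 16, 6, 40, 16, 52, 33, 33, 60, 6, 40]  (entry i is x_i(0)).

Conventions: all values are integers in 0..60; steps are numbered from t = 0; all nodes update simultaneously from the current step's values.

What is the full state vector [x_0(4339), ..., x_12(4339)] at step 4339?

Answer: [48, 28, 41, 31, 31, 35, 47, 28, 49, 49, 44, 37, 28]
Key observation: The state at step 14, [33, 50, 42, 49, 49, 47, 35, 50, 31, 30, 39, 45, 50], reappears at step 16: the system is in a cycle of period 2 from step 14 on.  Therefore the state at step 4339 equals the state at step 14 + ((4339 - 14) mod 2) = 15, which is [48, 28, 41, 31, 31, 35, 47, 28, 49, 49, 44, 37, 28].

Derivation:
t=0: [51, 34, 33, 16, 6, 40, 16, 52, 33, 33, 60, 6, 40]
t=1: [24, 41, 45, 28, 29, 38, 44, 34, 46, 43, 10, 18, 40]
t=2: [41, 44, 39, 48, 49, 44, 37, 46, 38, 41, 36, 40, 45]
t=3: [44, 37, 44, 34, 32, 38, 46, 37, 45, 43, 45, 42, 37]
t=4: [39, 47, 40, 47, 48, 45, 37, 47, 37, 39, 38, 42, 47]
t=5: [45, 34, 43, 35, 33, 37, 46, 34, 46, 45, 44, 41, 34]
t=6: [37, 49, 41, 47, 48, 46, 37, 49, 36, 36, 39, 43, 49]
t=7: [46, 30, 42, 35, 33, 36, 46, 30, 47, 47, 44, 40, 30]
t=8: [36, 50, 42, 47, 48, 46, 37, 50, 34, 34, 39, 44, 50]
t=9: [47, 28, 41, 34, 33, 36, 46, 28, 48, 48, 44, 39, 28]
t=10: [34, 50, 42, 48, 48, 47, 36, 50, 33, 32, 39, 44, 50]
t=11: [48, 28, 41, 33, 32, 35, 46, 28, 49, 49, 44, 38, 28]
t=12: [33, 50, 42, 48, 49, 47, 36, 50, 31, 30, 39, 45, 50]
t=13: [48, 28, 41, 32, 31, 35, 47, 28, 49, 49, 44, 37, 28]
t=14: [33, 50, 42, 49, 49, 47, 35, 50, 31, 30, 39, 45, 50]
t=15: [48, 28, 41, 31, 31, 35, 47, 28, 49, 49, 44, 37, 28]
t=16: [33, 50, 42, 49, 49, 47, 35, 50, 31, 30, 39, 45, 50]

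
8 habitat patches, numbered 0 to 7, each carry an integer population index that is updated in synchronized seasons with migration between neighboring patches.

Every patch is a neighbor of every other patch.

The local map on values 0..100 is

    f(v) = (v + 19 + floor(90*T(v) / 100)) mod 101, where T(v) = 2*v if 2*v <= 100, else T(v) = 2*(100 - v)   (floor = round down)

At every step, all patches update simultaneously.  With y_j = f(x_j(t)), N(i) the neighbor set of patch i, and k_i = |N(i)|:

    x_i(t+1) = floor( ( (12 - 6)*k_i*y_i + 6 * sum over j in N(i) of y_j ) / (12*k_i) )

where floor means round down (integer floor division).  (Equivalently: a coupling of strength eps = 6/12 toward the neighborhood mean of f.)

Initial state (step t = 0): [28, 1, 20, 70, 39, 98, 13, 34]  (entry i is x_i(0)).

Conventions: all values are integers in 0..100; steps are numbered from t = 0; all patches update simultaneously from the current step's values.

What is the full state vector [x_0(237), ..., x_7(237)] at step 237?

Simulating step by step:
t=0: [28, 1, 20, 70, 39, 98, 13, 34]
t=1: [66, 33, 57, 42, 36, 33, 48, 30]
t=2: [35, 20, 38, 31, 23, 20, 38, 16]
t=3: [32, 58, 36, 27, 61, 58, 36, 53]
t=4: [27, 46, 32, 64, 45, 46, 32, 48]
t=5: [64, 44, 27, 44, 43, 44, 27, 46]
t=6: [51, 49, 71, 49, 47, 49, 71, 51]
t=7: [53, 52, 46, 52, 50, 52, 46, 53]
t=8: [54, 54, 50, 54, 55, 54, 50, 54]
t=9: [54, 54, 56, 54, 54, 54, 56, 54]
t=10: [53, 53, 53, 53, 53, 53, 53, 53]
t=11: [55, 55, 55, 55, 55, 55, 55, 55]
t=12: [54, 54, 54, 54, 54, 54, 54, 54]
t=13: [54, 54, 54, 54, 54, 54, 54, 54]

Answer: [54, 54, 54, 54, 54, 54, 54, 54]
Key observation: The state at step 12, [54, 54, 54, 54, 54, 54, 54, 54], reappears at step 13: the system is in a cycle of period 1 from step 12 on.  Therefore the state at step 237 equals the state at step 12 + ((237 - 12) mod 1) = 12, which is [54, 54, 54, 54, 54, 54, 54, 54].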